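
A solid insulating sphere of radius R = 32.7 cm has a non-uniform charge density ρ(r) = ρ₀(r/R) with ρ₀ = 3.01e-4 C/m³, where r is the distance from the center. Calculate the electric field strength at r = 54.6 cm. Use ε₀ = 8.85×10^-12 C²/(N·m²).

Take a concentric spherical Gaussian surface of radius r = 54.6 cm (r > R, all charge enclosed).
Q_enc = 4π ∫₀^R ρ₀(r'/R)^1 r'² dr' = 4πρ₀R³/4 = 3.306e-5 C.
Gauss's law: E·4πr² = Q_enc/ε₀.
E = |Q_enc|/(4πε₀r²) = (3.306e-5)/(4π·8.85×10^-12·(0.546)²) = 9.97e5 N/C.

|E| ≈ 9.97×10^5 N/C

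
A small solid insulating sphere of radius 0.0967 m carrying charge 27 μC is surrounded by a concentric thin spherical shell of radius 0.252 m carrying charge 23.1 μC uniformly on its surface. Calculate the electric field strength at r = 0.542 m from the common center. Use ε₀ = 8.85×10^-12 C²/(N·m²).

Symmetry ⇒ E = E(r) r̂. Gaussian sphere of radius r = 0.542 m (r > 0.252 m, enclosing both).
Q_enc = (27 μC) + (23.1 μC) = 5.01e-5 C.
Gauss's law: E·4πr² = Q_enc/ε₀.
E = |Q_enc|/(4πε₀r²) = (5.01×10^-5)/(4π·8.85×10^-12·(0.542)²) = 1.53×10^6 N/C.

E ≈ 1.53e6 N/C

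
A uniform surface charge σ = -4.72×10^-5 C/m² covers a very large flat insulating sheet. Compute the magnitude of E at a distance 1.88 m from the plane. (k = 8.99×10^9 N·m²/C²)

|E| = 2.67×10^6 V/m

Choose a cylindrical pillbox piercing the sheet, end faces (area A) parallel to it.
Flux Φ = 2EA and Q_enc = σA, so 2EA = σA/ε₀ ⇒ E = |σ|/(2ε₀), independent of distance.
E = 2πk|σ| = 2π(8.99×10^9)(4.72×10^-5) = 2.67×10^6 N/C.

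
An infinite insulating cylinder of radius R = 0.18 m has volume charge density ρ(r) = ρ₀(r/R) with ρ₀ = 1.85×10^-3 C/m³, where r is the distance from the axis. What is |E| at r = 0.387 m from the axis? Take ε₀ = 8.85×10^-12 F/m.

Take a coaxial cylindrical Gaussian surface of radius r = 0.387 m and length L (r > R, full charge per length enclosed).
λ_enc = 2π ∫₀^R ρ₀(r'/R)^1 r' dr' = 2πρ₀R²/3 = 1.255×10^-4 C/m.
Since E is radial and uniform over the curved surface, Φ = E·2πrL = Q_enc/ε₀ = λ_enc L/ε₀.
E = |λ_enc|/(2πε₀r) = (1.255e-4)/(2π·8.85×10^-12·0.387) = 5.83×10^6 N/C.

E = 5.83×10^6 N/C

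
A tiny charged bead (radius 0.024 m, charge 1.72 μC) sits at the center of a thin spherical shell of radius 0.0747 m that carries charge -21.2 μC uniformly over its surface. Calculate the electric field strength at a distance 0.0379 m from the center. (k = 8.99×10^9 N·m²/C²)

Take a concentric spherical Gaussian surface of radius r = 0.0379 m (between the bodies, 0.024 m < r < 0.0747 m).
The shell at 0.0747 m lies outside the Gaussian surface, so Q_enc = 1.72 μC = 1.72×10^-6 C.
Applying ∮E·dA = Q_enc/ε₀ with Φ = E(4πr²):
E = k|Q_enc|/r² = (8.99×10^9)(1.72e-6)/(0.0379)² = 1.08e7 N/C.

|E| ≈ 1.08e7 N/C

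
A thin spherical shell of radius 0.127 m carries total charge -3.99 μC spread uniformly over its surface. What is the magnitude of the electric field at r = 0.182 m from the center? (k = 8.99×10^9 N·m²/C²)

Symmetry ⇒ E = E(r) r̂. Gaussian sphere of radius r = 0.182 m (r > 0.127 m).
The entire shell is enclosed: Q_enc = -3.99×10^-6 C.
By Gauss's law, ∮E·dA = E·4πr² = Q_enc/ε₀.
E = k|Q_enc|/r² = (8.99×10^9)(3.99×10^-6)/(0.182)² = 1.08×10^6 N/C.

E = 1.08e6 N/C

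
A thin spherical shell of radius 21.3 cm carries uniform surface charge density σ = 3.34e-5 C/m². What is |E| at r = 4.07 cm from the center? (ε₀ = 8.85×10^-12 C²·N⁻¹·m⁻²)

|E| = 0 V/m

Symmetry ⇒ E = E(r) r̂. Gaussian sphere of radius r = 4.07 cm (inside the shell, r < 21.3 cm).
All the charge is outside the Gaussian surface: Q_enc = 0, hence E = 0 everywhere inside the shell.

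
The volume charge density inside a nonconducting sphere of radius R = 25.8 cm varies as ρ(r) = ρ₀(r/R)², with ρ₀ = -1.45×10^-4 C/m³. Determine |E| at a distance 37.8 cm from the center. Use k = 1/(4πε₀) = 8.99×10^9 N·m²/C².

Take a concentric spherical Gaussian surface of radius r = 37.8 cm (r > R, all charge enclosed).
Q_enc = 4π ∫₀^R ρ₀(r'/R)^2 r'² dr' = 4πρ₀R³/5 = -6.258e-6 C.
Applying ∮E·dA = Q_enc/ε₀ with Φ = E(4πr²):
E = k|Q_enc|/r² = (8.99×10^9)(6.258×10^-6)/(0.378)² = 3.94×10^5 N/C.

E = 3.94e5 N/C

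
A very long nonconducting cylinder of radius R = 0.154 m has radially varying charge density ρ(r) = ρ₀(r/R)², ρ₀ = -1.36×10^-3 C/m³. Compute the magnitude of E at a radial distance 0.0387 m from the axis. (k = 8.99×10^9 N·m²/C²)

E = 9.39×10^4 N/C

By cylindrical symmetry E is radial; use a coaxial Gaussian cylinder of radius 0.0387 m and length L (r < R).
Integrating ρ over the cross-section to radius r: λ_enc = (2πρ₀/R²) ∫₀^r r'^3 dr' = 2πρ₀ r^4/(4·R²) = -2.021×10^-7 C/m.
Gauss's law: E·2πrL = λ_enc L/ε₀.
E = 2k|λ_enc|/r = 2(8.99×10^9)(2.021×10^-7)/(0.0387) = 9.39×10^4 N/C.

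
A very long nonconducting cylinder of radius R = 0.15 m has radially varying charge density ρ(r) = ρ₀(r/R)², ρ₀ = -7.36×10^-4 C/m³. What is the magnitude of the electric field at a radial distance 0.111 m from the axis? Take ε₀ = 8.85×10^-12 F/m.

By cylindrical symmetry E is radial; use a coaxial Gaussian cylinder of radius 0.111 m and length L (r < R).
λ_enc = ∫₀^r ρ(r')·2πr' dr' = (2πρ₀/R²)·r^4/4 = -7.80e-6 C/m.
By Gauss's law (flux through the curved wall only), E·2πrL = λ_enc L/ε₀.
E = |λ_enc|/(2πε₀r) = (7.80×10^-6)/(2π·8.85×10^-12·0.111) = 1.26×10^6 N/C.

E = 1.26×10^6 N/C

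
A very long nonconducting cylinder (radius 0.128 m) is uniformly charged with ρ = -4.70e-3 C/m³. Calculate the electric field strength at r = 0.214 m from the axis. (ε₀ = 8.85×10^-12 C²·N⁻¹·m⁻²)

2.03×10^7 V/m

Take a coaxial cylindrical Gaussian surface of radius r = 0.214 m and length L (r > 0.128 m, full cross-section enclosed).
λ_enc = ρ·πR² = (-4.70e-3)π(0.128)² = -2.419×10^-4 C/m.
Gauss's law: E·2πrL = λ_enc L/ε₀.
E = |λ_enc|/(2πε₀r) = (2.419×10^-4)/(2π·8.85×10^-12·0.214) = 2.03e7 N/C.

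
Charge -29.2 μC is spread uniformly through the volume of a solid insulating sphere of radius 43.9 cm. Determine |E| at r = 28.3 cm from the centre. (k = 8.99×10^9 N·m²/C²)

Take a concentric spherical Gaussian surface of radius r = 28.3 cm (r < R).
For a uniform sphere the enclosed fraction is (r/R)³, so Q_enc = (-29.2 μC)(0.283/0.439)³ = -7.823×10^-6 C.
By Gauss's law, ∮E·dA = E·4πr² = Q_enc/ε₀.
E = k|Q_enc|/r² = (8.99×10^9)(7.823×10^-6)/(0.283)² = 8.78×10^5 N/C.

E ≈ 8.78e5 N/C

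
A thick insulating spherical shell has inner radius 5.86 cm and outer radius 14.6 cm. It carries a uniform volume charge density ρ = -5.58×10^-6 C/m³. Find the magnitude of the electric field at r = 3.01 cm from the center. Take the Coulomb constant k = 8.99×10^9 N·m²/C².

Take a concentric spherical Gaussian surface of radius r = 3.01 cm (r < 5.86 cm, inside the empty cavity).
Q_enc = 0 (all charge lies at larger r); Gauss's law gives E = 0.

E = 0 (no enclosed charge)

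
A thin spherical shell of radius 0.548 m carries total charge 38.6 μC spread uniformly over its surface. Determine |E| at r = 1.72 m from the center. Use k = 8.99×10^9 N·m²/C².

E = 1.17e5 N/C

Symmetry ⇒ E = E(r) r̂. Gaussian sphere of radius r = 1.72 m (r > 0.548 m).
The entire shell is enclosed: Q_enc = 3.86×10^-5 C.
Since E is radial and uniform over the Gaussian sphere, Φ = E·4πr² = Q_enc/ε₀.
E = k|Q_enc|/r² = (8.99×10^9)(3.86×10^-5)/(1.72)² = 1.17e5 N/C.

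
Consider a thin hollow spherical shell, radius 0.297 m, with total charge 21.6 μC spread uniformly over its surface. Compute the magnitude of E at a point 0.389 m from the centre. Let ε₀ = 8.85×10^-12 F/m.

|E| ≈ 1.28×10^6 N/C

Symmetry ⇒ E = E(r) r̂. Gaussian sphere of radius r = 0.389 m (r > 0.297 m).
The entire shell is enclosed: Q_enc = 2.16e-5 C.
Applying ∮E·dA = Q_enc/ε₀ with Φ = E(4πr²):
E = |Q_enc|/(4πε₀r²) = (2.16×10^-5)/(4π·8.85×10^-12·(0.389)²) = 1.28×10^6 N/C.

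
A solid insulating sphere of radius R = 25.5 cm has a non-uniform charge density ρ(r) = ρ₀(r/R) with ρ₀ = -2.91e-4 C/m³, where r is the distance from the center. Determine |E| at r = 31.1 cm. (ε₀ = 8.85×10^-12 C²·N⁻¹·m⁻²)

Use a concentric Gaussian sphere at r = 31.1 cm (r > R, all charge enclosed).
Q_enc = 4π ∫₀^R ρ₀(r'/R)^1 r'² dr' = 4πρ₀R³/4 = -1.516×10^-5 C.
Applying ∮E·dA = Q_enc/ε₀ with Φ = E(4πr²):
E = |Q_enc|/(4πε₀r²) = (1.516×10^-5)/(4π·8.85×10^-12·(0.311)²) = 1.41×10^6 N/C.

|E| = 1.41×10^6 N/C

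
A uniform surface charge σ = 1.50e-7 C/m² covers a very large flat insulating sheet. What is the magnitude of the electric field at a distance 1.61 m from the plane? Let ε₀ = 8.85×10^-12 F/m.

|E| = 8.47×10^3 V/m

The symmetry is planar: E is normal to the sheet and the same magnitude on both sides. Take a pillbox straddling the sheet with end-cap area A.
Only the two end caps contribute flux: Φ = 2EA. With Q_enc = σA, Gauss's law gives E = |σ|/(2ε₀).
E = |σ|/(2ε₀) = (1.50×10^-7)/(2·8.85×10^-12) = 8.47e3 N/C.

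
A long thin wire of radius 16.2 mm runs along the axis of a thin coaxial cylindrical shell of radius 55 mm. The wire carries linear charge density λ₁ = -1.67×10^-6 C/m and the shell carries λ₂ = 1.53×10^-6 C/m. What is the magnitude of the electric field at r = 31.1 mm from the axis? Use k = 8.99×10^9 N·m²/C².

Choose a coaxial cylinder of radius r = 31.1 mm (arbitrary length L) as the Gaussian surface (between the conductors, 16.2 mm < r < 55 mm).
Only the inner wire is enclosed; the outer shell contributes nothing inside itself. λ_enc = λ₁ = -1.67×10^-6 C/m.
Since E is radial and uniform over the curved surface, Φ = E·2πrL = Q_enc/ε₀ = λ_enc L/ε₀.
E = 2k|λ_enc|/r = 2(8.99×10^9)(1.67×10^-6)/(0.0311) = 9.65×10^5 N/C.

|E| ≈ 9.65e5 V/m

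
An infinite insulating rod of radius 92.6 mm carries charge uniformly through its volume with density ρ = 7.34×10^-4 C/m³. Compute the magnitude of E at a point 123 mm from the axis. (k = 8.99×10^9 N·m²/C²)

E = 2.89×10^6 N/C

By cylindrical symmetry E is radial; use a coaxial Gaussian cylinder of radius 123 mm and length L (r > 92.6 mm, full cross-section enclosed).
λ_enc = ρ·πR² = (7.34×10^-4)π(0.0926)² = 1.977×10^-5 C/m.
Gauss's law: E·2πrL = λ_enc L/ε₀.
E = 2k|λ_enc|/r = 2(8.99×10^9)(1.977×10^-5)/(0.123) = 2.89×10^6 N/C.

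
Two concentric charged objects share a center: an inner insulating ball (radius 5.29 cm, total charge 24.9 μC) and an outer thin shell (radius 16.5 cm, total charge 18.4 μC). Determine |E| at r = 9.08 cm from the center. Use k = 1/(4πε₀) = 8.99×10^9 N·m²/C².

E = 2.72×10^7 V/m

Take a concentric spherical Gaussian surface of radius r = 9.08 cm (between the bodies, 5.29 cm < r < 16.5 cm).
The shell at 16.5 cm lies outside the Gaussian surface, so Q_enc = 24.9 μC = 2.49×10^-5 C.
Applying ∮E·dA = Q_enc/ε₀ with Φ = E(4πr²):
E = k|Q_enc|/r² = (8.99×10^9)(2.49×10^-5)/(0.0908)² = 2.72×10^7 N/C.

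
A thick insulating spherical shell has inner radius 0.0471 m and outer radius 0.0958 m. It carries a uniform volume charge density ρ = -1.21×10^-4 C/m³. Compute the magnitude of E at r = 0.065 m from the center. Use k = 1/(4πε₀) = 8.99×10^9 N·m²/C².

Take a concentric spherical Gaussian surface of radius r = 0.065 m (within the shell material, 0.0471 m < r < 0.0958 m).
Enclosed charge is the volume from a to r: Q_enc = (4π/3)ρ(r³ − a³) = -8.623×10^-8 C.
Applying ∮E·dA = Q_enc/ε₀ with Φ = E(4πr²):
E = k|Q_enc|/r² = (8.99×10^9)(8.623×10^-8)/(0.065)² = 1.83×10^5 N/C.

|E| ≈ 1.83×10^5 V/m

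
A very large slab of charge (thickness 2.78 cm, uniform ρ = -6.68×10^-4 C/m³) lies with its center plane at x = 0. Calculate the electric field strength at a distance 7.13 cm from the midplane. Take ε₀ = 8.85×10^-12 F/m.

The point |x| = 7.13 cm lies outside the slab (half-thickness 0.0139 m). A symmetric pillbox spanning the full slab encloses Q_enc = ρ·d·A.
Flux = 2EA ⇒ E = |ρ|d/(2ε₀), independent of distance outside.
E = (6.68×10^-4)(0.0278)/(2·8.85×10^-12) = 1.05×10^6 N/C.

|E| = 1.05×10^6 N/C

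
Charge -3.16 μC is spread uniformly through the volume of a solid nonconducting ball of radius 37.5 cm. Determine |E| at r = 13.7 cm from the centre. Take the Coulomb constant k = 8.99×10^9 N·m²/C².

By spherical symmetry E is radial; choose a Gaussian sphere of radius r = 13.7 cm (r < R).
Only the charge within r is enclosed: Q_enc = Q·(r/R)³ = (-3.16 μC)·(13.7 cm/37.5 cm)³ = -1.541×10^-7 C.
Gauss's law: E·4πr² = Q_enc/ε₀.
E = k|Q_enc|/r² = (8.99×10^9)(1.541e-7)/(0.137)² = 7.38e4 N/C.

7.38×10^4 N/C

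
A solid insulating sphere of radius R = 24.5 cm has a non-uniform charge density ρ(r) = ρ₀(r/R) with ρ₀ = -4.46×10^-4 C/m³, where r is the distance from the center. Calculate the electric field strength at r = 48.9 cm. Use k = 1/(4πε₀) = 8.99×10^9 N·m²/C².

E ≈ 7.75×10^5 N/C

Symmetry ⇒ E = E(r) r̂. Gaussian sphere of radius r = 48.9 cm (r > R, all charge enclosed).
Q_enc = 4π ∫₀^R ρ₀(r'/R)^1 r'² dr' = 4πρ₀R³/4 = -2.061e-5 C.
Applying ∮E·dA = Q_enc/ε₀ with Φ = E(4πr²):
E = k|Q_enc|/r² = (8.99×10^9)(2.061e-5)/(0.489)² = 7.75e5 N/C.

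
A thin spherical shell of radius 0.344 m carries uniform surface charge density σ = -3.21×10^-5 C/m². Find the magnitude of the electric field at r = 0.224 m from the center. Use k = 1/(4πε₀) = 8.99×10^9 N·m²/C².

Use a concentric Gaussian sphere at r = 0.224 m (inside the shell, r < 0.344 m).
All the charge is outside the Gaussian surface: Q_enc = 0, hence E = 0 everywhere inside the shell.

|E| = 0 V/m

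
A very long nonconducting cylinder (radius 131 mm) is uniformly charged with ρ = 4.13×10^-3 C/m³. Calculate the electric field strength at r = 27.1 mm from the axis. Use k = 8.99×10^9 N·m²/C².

By cylindrical symmetry E is radial; use a coaxial Gaussian cylinder of radius 27.1 mm and length L (r < R).
Charge inside radius r per length L is ρ·πr²·L, so λ_enc = ρπr² = 9.529×10^-6 C/m.
Since E is radial and uniform over the curved surface, Φ = E·2πrL = Q_enc/ε₀ = λ_enc L/ε₀.
E = 2k|λ_enc|/r = 2(8.99×10^9)(9.529×10^-6)/(0.0271) = 6.32×10^6 N/C.

E ≈ 6.32×10^6 N/C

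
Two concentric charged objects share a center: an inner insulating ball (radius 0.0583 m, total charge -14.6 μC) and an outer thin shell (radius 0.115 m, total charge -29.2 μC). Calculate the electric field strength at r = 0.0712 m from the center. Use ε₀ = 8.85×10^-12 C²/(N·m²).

Take a concentric spherical Gaussian surface of radius r = 0.0712 m (between the bodies, 0.0583 m < r < 0.115 m).
The shell at 0.115 m lies outside the Gaussian surface, so Q_enc = -14.6 μC = -1.46×10^-5 C.
Applying ∮E·dA = Q_enc/ε₀ with Φ = E(4πr²):
E = |Q_enc|/(4πε₀r²) = (1.46×10^-5)/(4π·8.85×10^-12·(0.0712)²) = 2.59×10^7 N/C.

E = 2.59×10^7 V/m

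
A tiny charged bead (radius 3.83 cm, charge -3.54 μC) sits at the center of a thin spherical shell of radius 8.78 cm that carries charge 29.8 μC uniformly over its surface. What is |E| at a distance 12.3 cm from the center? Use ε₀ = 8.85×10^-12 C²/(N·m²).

Take a concentric spherical Gaussian surface of radius r = 12.3 cm (r > 8.78 cm, enclosing both).
Q_enc = (-3.54 μC) + (29.8 μC) = 2.626×10^-5 C.
By Gauss's law, ∮E·dA = E·4πr² = Q_enc/ε₀.
E = |Q_enc|/(4πε₀r²) = (2.626×10^-5)/(4π·8.85×10^-12·(0.123)²) = 1.56×10^7 N/C.

E ≈ 1.56×10^7 N/C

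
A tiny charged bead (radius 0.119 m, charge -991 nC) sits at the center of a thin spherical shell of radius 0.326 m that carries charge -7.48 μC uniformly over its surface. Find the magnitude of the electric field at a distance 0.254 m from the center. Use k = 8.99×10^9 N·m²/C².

By spherical symmetry E is radial; choose a Gaussian sphere of radius r = 0.254 m (between the bodies, 0.119 m < r < 0.326 m).
Only the inner charge is enclosed; the outer shell contributes nothing inside itself. Q_enc = -991 nC = -9.91×10^-7 C.
Applying ∮E·dA = Q_enc/ε₀ with Φ = E(4πr²):
E = k|Q_enc|/r² = (8.99×10^9)(9.91×10^-7)/(0.254)² = 1.38×10^5 N/C.

E ≈ 1.38e5 N/C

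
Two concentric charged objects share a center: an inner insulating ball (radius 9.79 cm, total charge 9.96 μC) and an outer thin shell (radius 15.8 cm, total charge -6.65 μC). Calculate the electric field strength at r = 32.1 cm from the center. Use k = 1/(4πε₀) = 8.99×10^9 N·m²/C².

By spherical symmetry E is radial; choose a Gaussian sphere of radius r = 32.1 cm (r > 15.8 cm, enclosing both).
Q_enc = (9.96 μC) + (-6.65 μC) = 3.31×10^-6 C.
By Gauss's law, ∮E·dA = E·4πr² = Q_enc/ε₀.
E = k|Q_enc|/r² = (8.99×10^9)(3.31×10^-6)/(0.321)² = 2.89×10^5 N/C.

|E| = 2.89e5 V/m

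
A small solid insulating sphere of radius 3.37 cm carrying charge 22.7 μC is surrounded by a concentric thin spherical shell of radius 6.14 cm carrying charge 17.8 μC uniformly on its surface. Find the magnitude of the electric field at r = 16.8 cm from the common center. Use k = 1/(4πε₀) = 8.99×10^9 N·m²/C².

E ≈ 1.29×10^7 V/m

Symmetry ⇒ E = E(r) r̂. Gaussian sphere of radius r = 16.8 cm (r > 6.14 cm, enclosing both).
Q_enc = (22.7 μC) + (17.8 μC) = 4.05e-5 C.
Applying ∮E·dA = Q_enc/ε₀ with Φ = E(4πr²):
E = k|Q_enc|/r² = (8.99×10^9)(4.05e-5)/(0.168)² = 1.29×10^7 N/C.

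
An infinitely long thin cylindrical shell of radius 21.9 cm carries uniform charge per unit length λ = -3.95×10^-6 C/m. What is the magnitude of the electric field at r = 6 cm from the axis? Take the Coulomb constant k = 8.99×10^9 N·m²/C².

By cylindrical symmetry E is radial; use a coaxial Gaussian cylinder of radius 6 cm and length L (r < 21.9 cm, inside the shell).
No charge is enclosed, so Gauss's law gives E·2πrL = 0 ⇒ E = 0.

E = 0 (no enclosed charge)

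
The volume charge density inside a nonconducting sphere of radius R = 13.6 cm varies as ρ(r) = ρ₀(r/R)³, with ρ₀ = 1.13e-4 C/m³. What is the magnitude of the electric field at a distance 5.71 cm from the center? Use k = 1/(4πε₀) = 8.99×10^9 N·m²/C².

E ≈ 8.99×10^3 V/m

Symmetry ⇒ E = E(r) r̂. Gaussian sphere of radius r = 5.71 cm (r < R).
Q_enc = ∫₀^r ρ(r')·4πr'² dr' = (4πρ₀/R³) ∫₀^r r'^5 dr' = 4πρ₀ r^6/(6·R³) = 3.261×10^-9 C.
Applying ∮E·dA = Q_enc/ε₀ with Φ = E(4πr²):
E = k|Q_enc|/r² = (8.99×10^9)(3.261×10^-9)/(0.0571)² = 8.99×10^3 N/C.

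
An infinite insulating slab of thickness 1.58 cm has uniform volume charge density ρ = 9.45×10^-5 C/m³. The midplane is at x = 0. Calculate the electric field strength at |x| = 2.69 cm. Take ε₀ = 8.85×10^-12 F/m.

|E| ≈ 8.44×10^4 V/m

The point |x| = 2.69 cm lies outside the slab (half-thickness 0.0079 m). A symmetric pillbox spanning the full slab encloses Q_enc = ρ·d·A.
Flux = 2EA ⇒ E = |ρ|d/(2ε₀), independent of distance outside.
E = (9.45e-5)(0.0158)/(2·8.85×10^-12) = 8.44×10^4 N/C.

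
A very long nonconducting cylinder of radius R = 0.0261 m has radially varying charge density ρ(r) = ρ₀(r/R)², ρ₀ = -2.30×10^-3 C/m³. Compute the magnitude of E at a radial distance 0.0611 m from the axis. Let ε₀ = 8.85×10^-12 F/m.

E ≈ 7.24e5 N/C

Take a coaxial cylindrical Gaussian surface of radius r = 0.0611 m and length L (r > R, full charge per length enclosed).
λ_enc = 2π ∫₀^R ρ₀(r'/R)^2 r' dr' = 2πρ₀R²/4 = -2.461×10^-6 C/m.
Applying ∮E·dA = Q_enc/ε₀ with the end caps contributing no flux:
E = |λ_enc|/(2πε₀r) = (2.461×10^-6)/(2π·8.85×10^-12·0.0611) = 7.24×10^5 N/C.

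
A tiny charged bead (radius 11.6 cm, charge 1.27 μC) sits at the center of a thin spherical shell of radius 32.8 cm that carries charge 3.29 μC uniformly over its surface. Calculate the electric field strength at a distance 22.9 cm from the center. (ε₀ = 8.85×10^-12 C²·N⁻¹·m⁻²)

Use a concentric Gaussian sphere at r = 22.9 cm (between the bodies, 11.6 cm < r < 32.8 cm).
The shell at 32.8 cm lies outside the Gaussian surface, so Q_enc = 1.27 μC = 1.27e-6 C.
By Gauss's law, ∮E·dA = E·4πr² = Q_enc/ε₀.
E = |Q_enc|/(4πε₀r²) = (1.27×10^-6)/(4π·8.85×10^-12·(0.229)²) = 2.18×10^5 N/C.

2.18×10^5 N/C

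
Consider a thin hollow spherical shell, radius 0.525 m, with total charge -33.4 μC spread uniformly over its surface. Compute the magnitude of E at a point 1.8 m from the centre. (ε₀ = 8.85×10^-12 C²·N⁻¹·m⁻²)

|E| = 9.27×10^4 N/C

By spherical symmetry E is radial; choose a Gaussian sphere of radius r = 1.8 m (r > 0.525 m).
The entire shell is enclosed: Q_enc = -3.34×10^-5 C.
Since E is radial and uniform over the Gaussian sphere, Φ = E·4πr² = Q_enc/ε₀.
E = |Q_enc|/(4πε₀r²) = (3.34×10^-5)/(4π·8.85×10^-12·(1.8)²) = 9.27×10^4 N/C.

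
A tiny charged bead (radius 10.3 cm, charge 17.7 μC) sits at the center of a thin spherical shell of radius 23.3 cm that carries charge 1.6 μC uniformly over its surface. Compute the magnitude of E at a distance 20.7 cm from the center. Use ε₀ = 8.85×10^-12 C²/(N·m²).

E ≈ 3.71e6 N/C

By spherical symmetry E is radial; choose a Gaussian sphere of radius r = 20.7 cm (between the bodies, 10.3 cm < r < 23.3 cm).
The shell at 23.3 cm lies outside the Gaussian surface, so Q_enc = 17.7 μC = 1.77e-5 C.
By Gauss's law, ∮E·dA = E·4πr² = Q_enc/ε₀.
E = |Q_enc|/(4πε₀r²) = (1.77×10^-5)/(4π·8.85×10^-12·(0.207)²) = 3.71×10^6 N/C.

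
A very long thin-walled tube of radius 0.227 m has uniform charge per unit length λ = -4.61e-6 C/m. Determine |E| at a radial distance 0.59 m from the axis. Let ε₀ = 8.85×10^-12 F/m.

Choose a coaxial cylinder of radius r = 0.59 m (arbitrary length L) as the Gaussian surface (r > 0.227 m).
The full line charge is enclosed: λ_enc = -4.61×10^-6 C/m.
Gauss's law: E·2πrL = λ_enc L/ε₀.
E = |λ_enc|/(2πε₀r) = (4.61×10^-6)/(2π·8.85×10^-12·0.59) = 1.41×10^5 N/C.

E = 1.41×10^5 N/C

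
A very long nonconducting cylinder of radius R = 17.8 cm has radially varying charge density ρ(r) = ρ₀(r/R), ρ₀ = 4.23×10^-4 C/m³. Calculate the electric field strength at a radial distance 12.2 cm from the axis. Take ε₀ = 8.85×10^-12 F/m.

Coaxial Gaussian cylinder, radius r = 12.2 cm, length L (r < R).
Integrating ρ over the cross-section to radius r: λ_enc = (2πρ₀/R) ∫₀^r r'^2 dr' = 2πρ₀ r^3/(3·R) = 9.038×10^-6 C/m.
Gauss's law: E·2πrL = λ_enc L/ε₀.
E = |λ_enc|/(2πε₀r) = (9.038e-6)/(2π·8.85×10^-12·0.122) = 1.33×10^6 N/C.

E ≈ 1.33×10^6 N/C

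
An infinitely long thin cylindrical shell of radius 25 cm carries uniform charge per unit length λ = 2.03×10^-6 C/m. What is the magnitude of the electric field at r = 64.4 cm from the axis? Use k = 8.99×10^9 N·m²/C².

Coaxial Gaussian cylinder, radius r = 64.4 cm, length L (r > 25 cm).
The full line charge is enclosed: λ_enc = 2.03×10^-6 C/m.
Applying ∮E·dA = Q_enc/ε₀ with the end caps contributing no flux:
E = 2k|λ_enc|/r = 2(8.99×10^9)(2.03×10^-6)/(0.644) = 5.67×10^4 N/C.

5.67×10^4 N/C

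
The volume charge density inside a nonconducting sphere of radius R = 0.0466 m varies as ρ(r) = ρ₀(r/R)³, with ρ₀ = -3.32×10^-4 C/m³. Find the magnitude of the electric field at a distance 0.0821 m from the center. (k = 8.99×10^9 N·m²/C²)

Take a concentric spherical Gaussian surface of radius r = 0.0821 m (r > R, all charge enclosed).
Q_enc = 4π ∫₀^R ρ₀(r'/R)^3 r'² dr' = 4πρ₀R³/6 = -7.036e-8 C.
Applying ∮E·dA = Q_enc/ε₀ with Φ = E(4πr²):
E = k|Q_enc|/r² = (8.99×10^9)(7.036×10^-8)/(0.0821)² = 9.38×10^4 N/C.

9.38e4 N/C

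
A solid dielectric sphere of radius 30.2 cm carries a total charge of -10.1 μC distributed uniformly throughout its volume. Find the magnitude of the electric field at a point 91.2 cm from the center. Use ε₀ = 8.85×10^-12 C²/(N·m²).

Use a concentric Gaussian sphere at r = 91.2 cm (r > R, so the entire charge is enclosed).
Q_enc = -10.1 μC = -1.01×10^-5 C.
Since E is radial and uniform over the Gaussian sphere, Φ = E·4πr² = Q_enc/ε₀.
E = |Q_enc|/(4πε₀r²) = (1.01×10^-5)/(4π·8.85×10^-12·(0.912)²) = 1.09e5 N/C.

1.09e5 N/C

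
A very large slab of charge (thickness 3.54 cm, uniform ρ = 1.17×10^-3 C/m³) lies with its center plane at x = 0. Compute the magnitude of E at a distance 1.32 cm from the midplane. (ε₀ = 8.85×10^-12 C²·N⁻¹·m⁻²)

By symmetry E is perpendicular to the slab. A Gaussian pillbox from −1.32 cm to +1.32 cm (face area A) lies entirely within the slab.
Q_enc = ρ·(2x)·A and flux = 2EA, so 2EA = 2ρxA/ε₀ ⇒ E = |ρ|x/ε₀.
E = (1.17×10^-3)(0.0132)/(8.85×10^-12) = 1.75×10^6 N/C.

E = 1.75×10^6 N/C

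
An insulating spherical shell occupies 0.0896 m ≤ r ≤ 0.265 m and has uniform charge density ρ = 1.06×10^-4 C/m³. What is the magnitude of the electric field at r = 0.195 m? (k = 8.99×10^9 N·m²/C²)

Take a concentric spherical Gaussian surface of radius r = 0.195 m (within the shell material, 0.0896 m < r < 0.265 m).
Enclosed charge is the volume from a to r: Q_enc = (4π/3)ρ(r³ − a³) = 2.973×10^-6 C.
Gauss's law: E·4πr² = Q_enc/ε₀.
E = k|Q_enc|/r² = (8.99×10^9)(2.973e-6)/(0.195)² = 7.03e5 N/C.

E ≈ 7.03×10^5 N/C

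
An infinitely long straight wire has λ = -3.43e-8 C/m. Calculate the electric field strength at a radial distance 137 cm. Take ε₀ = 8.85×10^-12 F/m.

|E| ≈ 450 V/m

Coaxial Gaussian cylinder, radius r = 137 cm, length L.
Q_enc = λL, so λ_enc = -3.43×10^-8 C/m.
Gauss's law: E·2πrL = λ_enc L/ε₀.
E = |λ_enc|/(2πε₀r) = (3.43e-8)/(2π·8.85×10^-12·1.37) = 450 N/C.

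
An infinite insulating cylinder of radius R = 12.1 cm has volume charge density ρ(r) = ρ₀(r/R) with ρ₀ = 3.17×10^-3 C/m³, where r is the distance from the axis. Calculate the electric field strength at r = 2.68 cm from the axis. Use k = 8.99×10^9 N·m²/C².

Take a coaxial cylindrical Gaussian surface of radius r = 2.68 cm and length L (r < R).
Integrating ρ over the cross-section to radius r: λ_enc = (2πρ₀/R) ∫₀^r r'^2 dr' = 2πρ₀ r^3/(3·R) = 1.056e-6 C/m.
Applying ∮E·dA = Q_enc/ε₀ with the end caps contributing no flux:
E = 2k|λ_enc|/r = 2(8.99×10^9)(1.056×10^-6)/(0.0268) = 7.09e5 N/C.

|E| ≈ 7.09e5 V/m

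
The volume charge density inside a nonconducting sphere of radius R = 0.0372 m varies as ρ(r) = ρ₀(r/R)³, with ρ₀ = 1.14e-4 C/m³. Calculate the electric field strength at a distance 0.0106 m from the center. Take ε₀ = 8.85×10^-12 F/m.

527 V/m

Symmetry ⇒ E = E(r) r̂. Gaussian sphere of radius r = 0.0106 m (r < R).
Q_enc = ∫₀^r ρ(r')·4πr'² dr' = (4πρ₀/R³) ∫₀^r r'^5 dr' = 4πρ₀ r^6/(6·R³) = 6.579×10^-12 C.
Since E is radial and uniform over the Gaussian sphere, Φ = E·4πr² = Q_enc/ε₀.
E = |Q_enc|/(4πε₀r²) = (6.579×10^-12)/(4π·8.85×10^-12·(0.0106)²) = 527 N/C.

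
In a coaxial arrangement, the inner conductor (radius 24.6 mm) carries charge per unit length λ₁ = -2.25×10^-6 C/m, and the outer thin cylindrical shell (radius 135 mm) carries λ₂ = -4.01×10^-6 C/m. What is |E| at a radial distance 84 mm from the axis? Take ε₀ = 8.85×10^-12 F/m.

|E| = 4.82×10^5 N/C

Take a coaxial cylindrical Gaussian surface of radius r = 84 mm and length L (between the conductors, 24.6 mm < r < 135 mm).
The shell at 135 mm lies outside the Gaussian surface, so λ_enc = λ₁ = -2.25×10^-6 C/m.
Since E is radial and uniform over the curved surface, Φ = E·2πrL = Q_enc/ε₀ = λ_enc L/ε₀.
E = |λ_enc|/(2πε₀r) = (2.25×10^-6)/(2π·8.85×10^-12·0.084) = 4.82×10^5 N/C.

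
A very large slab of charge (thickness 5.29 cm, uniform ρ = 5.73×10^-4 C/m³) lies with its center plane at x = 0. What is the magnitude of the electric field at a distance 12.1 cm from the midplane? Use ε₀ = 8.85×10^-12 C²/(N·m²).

The point |x| = 12.1 cm lies outside the slab (half-thickness 0.02645 m). A symmetric pillbox spanning the full slab encloses Q_enc = ρ·d·A.
Flux = 2EA ⇒ E = |ρ|d/(2ε₀), independent of distance outside.
E = (5.73×10^-4)(0.0529)/(2·8.85×10^-12) = 1.71×10^6 N/C.

|E| ≈ 1.71×10^6 N/C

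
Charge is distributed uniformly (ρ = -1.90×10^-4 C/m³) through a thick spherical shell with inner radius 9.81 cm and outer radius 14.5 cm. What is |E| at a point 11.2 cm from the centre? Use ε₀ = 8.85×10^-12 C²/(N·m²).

|E| = 2.63e5 N/C

Take a concentric spherical Gaussian surface of radius r = 11.2 cm (within the shell material, 9.81 cm < r < 14.5 cm).
Enclosed charge is the volume from a to r: Q_enc = (4π/3)ρ(r³ − a³) = -3.668×10^-7 C.
By Gauss's law, ∮E·dA = E·4πr² = Q_enc/ε₀.
E = |Q_enc|/(4πε₀r²) = (3.668e-7)/(4π·8.85×10^-12·(0.112)²) = 2.63×10^5 N/C.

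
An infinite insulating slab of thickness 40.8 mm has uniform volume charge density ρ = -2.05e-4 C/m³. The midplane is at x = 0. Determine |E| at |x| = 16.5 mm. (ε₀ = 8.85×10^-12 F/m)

3.82e5 N/C

By symmetry E is perpendicular to the slab. A Gaussian pillbox from −16.5 mm to +16.5 mm (face area A) lies entirely within the slab.
Q_enc = ρ·(2x)·A and flux = 2EA, so 2EA = 2ρxA/ε₀ ⇒ E = |ρ|x/ε₀.
E = (2.05e-4)(0.0165)/(8.85×10^-12) = 3.82e5 N/C.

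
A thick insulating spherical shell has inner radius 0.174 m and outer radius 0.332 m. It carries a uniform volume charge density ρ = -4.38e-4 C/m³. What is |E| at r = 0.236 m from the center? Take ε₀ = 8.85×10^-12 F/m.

By spherical symmetry E is radial; choose a Gaussian sphere of radius r = 0.236 m (within the shell material, 0.174 m < r < 0.332 m).
Enclosed charge is the volume from a to r: Q_enc = (4π/3)ρ(r³ − a³) = -1.445×10^-5 C.
Gauss's law: E·4πr² = Q_enc/ε₀.
E = |Q_enc|/(4πε₀r²) = (1.445×10^-5)/(4π·8.85×10^-12·(0.236)²) = 2.33e6 N/C.

|E| ≈ 2.33e6 N/C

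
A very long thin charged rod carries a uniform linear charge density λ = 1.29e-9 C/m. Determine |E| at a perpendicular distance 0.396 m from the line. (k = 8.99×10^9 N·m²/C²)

Coaxial Gaussian cylinder, radius r = 0.396 m, length L.
Q_enc = λL, so λ_enc = 1.29×10^-9 C/m.
Since E is radial and uniform over the curved surface, Φ = E·2πrL = Q_enc/ε₀ = λ_enc L/ε₀.
E = 2k|λ_enc|/r = 2(8.99×10^9)(1.29×10^-9)/(0.396) = 58.6 N/C.

|E| ≈ 58.6 N/C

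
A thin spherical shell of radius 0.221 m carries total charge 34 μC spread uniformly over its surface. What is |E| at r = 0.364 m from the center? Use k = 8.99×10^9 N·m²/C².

Symmetry ⇒ E = E(r) r̂. Gaussian sphere of radius r = 0.364 m (r > 0.221 m).
The entire shell is enclosed: Q_enc = 3.40e-5 C.
By Gauss's law, ∮E·dA = E·4πr² = Q_enc/ε₀.
E = k|Q_enc|/r² = (8.99×10^9)(3.40×10^-5)/(0.364)² = 2.31×10^6 N/C.

E ≈ 2.31×10^6 N/C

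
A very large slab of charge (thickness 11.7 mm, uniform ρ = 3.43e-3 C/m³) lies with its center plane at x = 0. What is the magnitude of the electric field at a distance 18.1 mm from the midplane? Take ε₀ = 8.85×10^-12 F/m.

The point |x| = 18.1 mm lies outside the slab (half-thickness 0.00585 m). A symmetric pillbox spanning the full slab encloses Q_enc = ρ·d·A.
Flux = 2EA ⇒ E = |ρ|d/(2ε₀), independent of distance outside.
E = (3.43×10^-3)(0.0117)/(2·8.85×10^-12) = 2.27e6 N/C.

2.27×10^6 N/C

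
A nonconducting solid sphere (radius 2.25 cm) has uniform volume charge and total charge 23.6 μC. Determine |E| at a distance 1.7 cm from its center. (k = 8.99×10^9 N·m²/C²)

|E| ≈ 3.17×10^8 N/C

By spherical symmetry E is radial; choose a Gaussian sphere of radius r = 1.7 cm (r < R).
For a uniform sphere the enclosed fraction is (r/R)³, so Q_enc = (23.6 μC)(0.017/0.0225)³ = 1.018×10^-5 C.
Gauss's law: E·4πr² = Q_enc/ε₀.
E = k|Q_enc|/r² = (8.99×10^9)(1.018e-5)/(0.017)² = 3.17e8 N/C.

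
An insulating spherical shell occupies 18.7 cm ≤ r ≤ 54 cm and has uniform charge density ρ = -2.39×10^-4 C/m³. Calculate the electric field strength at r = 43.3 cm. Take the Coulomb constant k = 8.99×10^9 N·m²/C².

Symmetry ⇒ E = E(r) r̂. Gaussian sphere of radius r = 43.3 cm (within the shell material, 18.7 cm < r < 54 cm).
Enclosed charge is the volume from a to r: Q_enc = (4π/3)ρ(r³ − a³) = -7.473×10^-5 C.
By Gauss's law, ∮E·dA = E·4πr² = Q_enc/ε₀.
E = k|Q_enc|/r² = (8.99×10^9)(7.473×10^-5)/(0.433)² = 3.58e6 N/C.

E = 3.58×10^6 N/C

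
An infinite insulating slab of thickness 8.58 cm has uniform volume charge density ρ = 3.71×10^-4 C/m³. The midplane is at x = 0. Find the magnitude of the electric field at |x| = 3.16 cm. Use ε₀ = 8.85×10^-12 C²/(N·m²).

|E| = 1.32×10^6 N/C

By symmetry E is perpendicular to the slab. A Gaussian pillbox from −3.16 cm to +3.16 cm (face area A) lies entirely within the slab.
Q_enc = ρ·(2x)·A and flux = 2EA, so 2EA = 2ρxA/ε₀ ⇒ E = |ρ|x/ε₀.
E = (3.71e-4)(0.0316)/(8.85×10^-12) = 1.32×10^6 N/C.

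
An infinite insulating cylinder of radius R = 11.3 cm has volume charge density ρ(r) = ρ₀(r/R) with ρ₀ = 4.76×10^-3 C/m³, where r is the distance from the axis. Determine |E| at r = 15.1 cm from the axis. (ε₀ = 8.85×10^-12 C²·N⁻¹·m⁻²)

|E| ≈ 1.52×10^7 V/m

Take a coaxial cylindrical Gaussian surface of radius r = 15.1 cm and length L (r > R, full charge per length enclosed).
λ_enc = 2π ∫₀^R ρ₀(r'/R)^1 r' dr' = 2πρ₀R²/3 = 1.273e-4 C/m.
By Gauss's law (flux through the curved wall only), E·2πrL = λ_enc L/ε₀.
E = |λ_enc|/(2πε₀r) = (1.273e-4)/(2π·8.85×10^-12·0.151) = 1.52×10^7 N/C.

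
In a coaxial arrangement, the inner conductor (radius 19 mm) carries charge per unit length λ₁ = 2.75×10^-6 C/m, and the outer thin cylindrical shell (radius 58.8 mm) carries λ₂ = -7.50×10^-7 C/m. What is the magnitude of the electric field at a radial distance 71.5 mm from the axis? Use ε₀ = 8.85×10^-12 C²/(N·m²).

By cylindrical symmetry E is radial; use a coaxial Gaussian cylinder of radius 71.5 mm and length L (r > 58.8 mm, enclosing both).
λ_enc = λ₁ + λ₂ = (2.75e-6) + (-7.50×10^-7) = 2.00e-6 C/m.
By Gauss's law (flux through the curved wall only), E·2πrL = λ_enc L/ε₀.
E = |λ_enc|/(2πε₀r) = (2.00×10^-6)/(2π·8.85×10^-12·0.0715) = 5.03e5 N/C.

E ≈ 5.03×10^5 N/C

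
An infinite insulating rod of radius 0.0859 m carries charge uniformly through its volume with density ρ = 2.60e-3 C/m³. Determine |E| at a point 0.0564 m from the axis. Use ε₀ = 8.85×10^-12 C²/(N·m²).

Coaxial Gaussian cylinder, radius r = 0.0564 m, length L (r < R).
Charge inside radius r per length L is ρ·πr²·L, so λ_enc = ρπr² = 2.598e-5 C/m.
Gauss's law: E·2πrL = λ_enc L/ε₀.
E = |λ_enc|/(2πε₀r) = (2.598e-5)/(2π·8.85×10^-12·0.0564) = 8.28×10^6 N/C.

E ≈ 8.28e6 N/C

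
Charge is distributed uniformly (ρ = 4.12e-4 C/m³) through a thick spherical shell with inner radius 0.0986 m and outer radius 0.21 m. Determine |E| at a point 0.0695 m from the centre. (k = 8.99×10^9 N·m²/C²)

Take a concentric spherical Gaussian surface of radius r = 0.0695 m (r < 0.0986 m, inside the empty cavity).
No charge is enclosed, so by Gauss's law E·4πr² = 0 ⇒ E = 0.

E = 0 (no enclosed charge)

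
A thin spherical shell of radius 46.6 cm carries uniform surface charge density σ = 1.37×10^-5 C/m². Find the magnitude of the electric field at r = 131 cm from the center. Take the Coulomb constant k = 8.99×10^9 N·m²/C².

1.96×10^5 N/C

Use a concentric Gaussian sphere at r = 131 cm (r > 46.6 cm).
The entire shell is enclosed: Q_enc = σ·4πR² = (1.37×10^-5)·4π·(0.466)² = 3.739×10^-5 C.
Gauss's law: E·4πr² = Q_enc/ε₀.
E = k|Q_enc|/r² = (8.99×10^9)(3.739e-5)/(1.31)² = 1.96×10^5 N/C.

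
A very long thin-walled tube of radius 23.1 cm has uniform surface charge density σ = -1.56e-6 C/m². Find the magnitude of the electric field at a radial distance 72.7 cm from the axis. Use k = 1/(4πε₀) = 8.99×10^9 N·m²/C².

Take a coaxial cylindrical Gaussian surface of radius r = 72.7 cm and length L (r > 23.1 cm).
The whole shell is enclosed: λ_enc = σ·2πR = (-1.56×10^-6)·2π·(0.231) = -2.264×10^-6 C/m.
Applying ∮E·dA = Q_enc/ε₀ with the end caps contributing no flux:
E = 2k|λ_enc|/r = 2(8.99×10^9)(2.264×10^-6)/(0.727) = 5.60×10^4 N/C.

|E| = 5.60e4 N/C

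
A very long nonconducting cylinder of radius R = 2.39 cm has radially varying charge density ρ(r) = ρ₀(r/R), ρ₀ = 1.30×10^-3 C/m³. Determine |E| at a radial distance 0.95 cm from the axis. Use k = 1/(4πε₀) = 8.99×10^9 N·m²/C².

Take a coaxial cylindrical Gaussian surface of radius r = 0.95 cm and length L (r < R).
Integrating ρ over the cross-section to radius r: λ_enc = (2πρ₀/R) ∫₀^r r'^2 dr' = 2πρ₀ r^3/(3·R) = 9.767×10^-8 C/m.
Applying ∮E·dA = Q_enc/ε₀ with the end caps contributing no flux:
E = 2k|λ_enc|/r = 2(8.99×10^9)(9.767e-8)/(0.0095) = 1.85e5 N/C.

1.85×10^5 N/C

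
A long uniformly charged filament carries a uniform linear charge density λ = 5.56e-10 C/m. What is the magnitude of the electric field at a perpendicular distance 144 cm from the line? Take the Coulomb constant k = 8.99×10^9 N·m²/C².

By cylindrical symmetry E is radial; use a coaxial Gaussian cylinder of radius 144 cm and length L.
Q_enc = λL, so λ_enc = 5.56×10^-10 C/m.
Gauss's law: E·2πrL = λ_enc L/ε₀.
E = 2k|λ_enc|/r = 2(8.99×10^9)(5.56×10^-10)/(1.44) = 6.94 N/C.

6.94 N/C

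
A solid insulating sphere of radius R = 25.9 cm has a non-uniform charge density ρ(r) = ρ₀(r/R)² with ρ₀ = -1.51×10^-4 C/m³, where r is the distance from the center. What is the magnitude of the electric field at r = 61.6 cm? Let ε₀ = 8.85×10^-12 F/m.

By spherical symmetry E is radial; choose a Gaussian sphere of radius r = 61.6 cm (r > R, all charge enclosed).
Q_enc = 4π ∫₀^R ρ₀(r'/R)^2 r'² dr' = 4πρ₀R³/5 = -6.594×10^-6 C.
By Gauss's law, ∮E·dA = E·4πr² = Q_enc/ε₀.
E = |Q_enc|/(4πε₀r²) = (6.594×10^-6)/(4π·8.85×10^-12·(0.616)²) = 1.56×10^5 N/C.

|E| = 1.56e5 N/C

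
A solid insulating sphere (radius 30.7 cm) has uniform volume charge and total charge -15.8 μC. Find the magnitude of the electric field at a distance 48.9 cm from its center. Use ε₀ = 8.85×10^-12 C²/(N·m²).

Take a concentric spherical Gaussian surface of radius r = 48.9 cm (r > R, so the entire charge is enclosed).
Q_enc = -15.8 μC = -1.58×10^-5 C.
Applying ∮E·dA = Q_enc/ε₀ with Φ = E(4πr²):
E = |Q_enc|/(4πε₀r²) = (1.58×10^-5)/(4π·8.85×10^-12·(0.489)²) = 5.94×10^5 N/C.

|E| ≈ 5.94e5 N/C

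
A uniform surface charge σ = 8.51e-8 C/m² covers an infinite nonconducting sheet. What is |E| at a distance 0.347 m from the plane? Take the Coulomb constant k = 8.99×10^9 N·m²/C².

|E| ≈ 4.81×10^3 V/m

Choose a cylindrical pillbox piercing the sheet, end faces (area A) parallel to it.
Flux Φ = 2EA and Q_enc = σA, so 2EA = σA/ε₀ ⇒ E = |σ|/(2ε₀), independent of distance.
E = 2πk|σ| = 2π(8.99×10^9)(8.51e-8) = 4.81×10^3 N/C.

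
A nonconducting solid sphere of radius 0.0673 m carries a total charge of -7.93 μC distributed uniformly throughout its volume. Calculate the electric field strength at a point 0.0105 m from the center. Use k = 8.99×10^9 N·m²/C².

E ≈ 2.46×10^6 N/C

By spherical symmetry E is radial; choose a Gaussian sphere of radius r = 0.0105 m (r < R).
Only the charge within r is enclosed: Q_enc = Q·(r/R)³ = (-7.93 μC)·(0.0105 m/0.0673 m)³ = -3.012×10^-8 C.
Gauss's law: E·4πr² = Q_enc/ε₀.
E = k|Q_enc|/r² = (8.99×10^9)(3.012×10^-8)/(0.0105)² = 2.46e6 N/C.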